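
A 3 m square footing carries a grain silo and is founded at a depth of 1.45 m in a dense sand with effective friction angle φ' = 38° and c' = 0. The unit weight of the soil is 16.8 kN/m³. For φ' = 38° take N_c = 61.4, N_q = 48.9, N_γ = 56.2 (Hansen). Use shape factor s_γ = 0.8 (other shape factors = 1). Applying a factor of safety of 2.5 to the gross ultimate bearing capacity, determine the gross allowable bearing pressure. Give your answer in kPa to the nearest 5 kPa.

q_all ≈ 930 kPa

Effective surcharge at the founding depth q = γ·D_f = 16.8 × 1.45 = 24.36 kPa.
q_ult = q·N_q + 0.5·γ·B·N_γ·s_γ
     = 24.36 × 48.9 + 0.5 × 16.8 × 3 × 56.2 × 0.8
     = 1191.2 + 1133 = 2324.2 kPa.
q_all = q_ult / FS = 2324.2 / 2.5 = 929.68 kPa.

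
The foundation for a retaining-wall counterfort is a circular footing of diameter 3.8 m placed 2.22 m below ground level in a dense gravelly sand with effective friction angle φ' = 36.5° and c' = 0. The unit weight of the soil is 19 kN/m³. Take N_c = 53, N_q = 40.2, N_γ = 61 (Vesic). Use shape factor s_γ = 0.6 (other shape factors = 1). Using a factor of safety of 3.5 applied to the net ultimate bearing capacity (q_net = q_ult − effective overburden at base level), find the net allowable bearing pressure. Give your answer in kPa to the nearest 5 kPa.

Effective surcharge at the founding depth q = γ·D_f = 19 × 2.22 = 42.18 kPa.
q_ult = q·N_q + 0.5·γ·B·N_γ·s_γ
     = 42.18 × 40.2 + 0.5 × 19 × 3.8 × 61 × 0.6
     = 1695.6 + 1321.3 = 3016.9 kPa.
Net ultimate: q_net = 3016.9 − 42.18 = 2974.7 kPa.
q_all(net) = 2974.7 / 3.5 = 849.92 kPa.

q_all(net) ≈ 850 kPa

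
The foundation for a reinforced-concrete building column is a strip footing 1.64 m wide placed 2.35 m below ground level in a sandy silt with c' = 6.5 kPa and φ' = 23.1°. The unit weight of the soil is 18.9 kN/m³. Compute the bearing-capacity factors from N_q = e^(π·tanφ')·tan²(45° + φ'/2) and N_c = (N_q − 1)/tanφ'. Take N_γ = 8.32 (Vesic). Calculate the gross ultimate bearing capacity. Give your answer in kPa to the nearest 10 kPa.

tan23.1° = 0.4265, so N_q = e^(π×0.4265)·tan²(56.55°) = 3.819 × 2.291 = 8.75.
N_c = (8.75 − 1)/tan23.1° = 18.17.
q = γ·D_f = 18.9 × 2.35 = 44.415 kPa.
c·N_c = 6.5 × 18.171 = 118.11 kPa
q·N_q = 44.415 × 8.7506 = 388.66 kPa
0.5·γ·B·N_γ = 0.5 × 18.9 × 1.64 × 8.32 = 128.94 kPa
q_ult = 118.11 + 388.66 + 128.94 = 635.71 kPa.

q_ult ≈ 640 kPa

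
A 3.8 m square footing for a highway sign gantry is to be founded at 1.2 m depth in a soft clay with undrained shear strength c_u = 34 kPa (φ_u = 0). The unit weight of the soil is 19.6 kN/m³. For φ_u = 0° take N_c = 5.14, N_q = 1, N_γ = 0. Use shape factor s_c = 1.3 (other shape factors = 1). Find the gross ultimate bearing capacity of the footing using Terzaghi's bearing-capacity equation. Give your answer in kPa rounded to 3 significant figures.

Effective surcharge at the founding depth q = γ·D_f = 19.6 × 1.2 = 23.52 kPa.
q_ult = c·N_c·s_c + q·N_q
     = 34 × 5.14 × 1.3 + 23.52 × 1
     = 227.19 + 23.52 = 250.71 kPa.

q_ult ≈ 251 kPa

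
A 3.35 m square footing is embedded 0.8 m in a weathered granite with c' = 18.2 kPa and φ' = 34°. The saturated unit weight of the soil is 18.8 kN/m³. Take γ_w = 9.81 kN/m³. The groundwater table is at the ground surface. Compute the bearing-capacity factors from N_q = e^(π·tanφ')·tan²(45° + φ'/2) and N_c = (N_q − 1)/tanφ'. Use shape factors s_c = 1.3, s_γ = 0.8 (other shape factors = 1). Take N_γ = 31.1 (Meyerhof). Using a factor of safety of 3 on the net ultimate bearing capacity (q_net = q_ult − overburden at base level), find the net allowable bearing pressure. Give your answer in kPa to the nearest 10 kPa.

N_q = e^(π·tan34°)·tan²(62°) = 29.44; N_c = (N_q − 1)/tanφ' = 42.16.
Water table at ground surface, so effective unit weight γ' = 18.8 − 9.81 = 8.99 kN/m³ is used throughout; overburden q = 8.99 × 0.8 = 7.192 kPa; the same γ' applies in the ½γBN_γ term.
Cohesion term c·N_c·s_c = 18.2 × 42.164 × 1.3 = 997.59 kPa; surcharge term q·N_q = 7.192 × 29.44 = 211.73 kPa; self-weight term 0.5·γ·B·N_γ·s_γ = 0.5 × 8.99 × 3.35 × 31.1 × 0.8 = 374.65 kPa.
q_ult = 997.59 + 211.73 + 374.65 = 1584 kPa.
q_net = 1584 − 7.192 = 1576.8 kPa.
q_all(net) = 1576.8 / 3 = 525.59 kPa.

q_all(net) ≈ 530 kPa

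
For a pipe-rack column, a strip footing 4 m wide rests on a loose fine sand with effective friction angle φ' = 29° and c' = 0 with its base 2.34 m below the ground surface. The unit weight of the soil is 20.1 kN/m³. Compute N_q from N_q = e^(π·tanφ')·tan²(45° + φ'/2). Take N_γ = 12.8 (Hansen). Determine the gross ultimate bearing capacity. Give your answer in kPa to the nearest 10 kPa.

tan29° = 0.5543, so N_q = e^(π×0.5543)·tan²(59.5°) = 5.705 × 2.882 = 16.44.
Overburden at base level: q = 20.1 × 2.34 = 47.034 kPa.
Surcharge term q·N_q = 47.034 × 16.443 = 773.39 kPa; self-weight term 0.5·γ·B·N_γ = 0.5 × 20.1 × 4 × 12.8 = 514.56 kPa.
q_ult = 773.39 + 514.56 = 1288 kPa.

q_ult ≈ 1290 kPa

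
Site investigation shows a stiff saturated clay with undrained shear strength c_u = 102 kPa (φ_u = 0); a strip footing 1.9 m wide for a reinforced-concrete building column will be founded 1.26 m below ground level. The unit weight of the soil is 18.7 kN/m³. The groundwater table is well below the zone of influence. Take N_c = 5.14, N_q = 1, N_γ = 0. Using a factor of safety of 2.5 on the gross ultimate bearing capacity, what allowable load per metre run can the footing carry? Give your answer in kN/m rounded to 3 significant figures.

Overburden at base level: q = 18.7 × 1.26 = 23.562 kPa.
Cohesion term c·N_c = 102 × 5.14 = 524.28 kPa; surcharge term q·N_q = 23.562 × 1 = 23.562 kPa.
q_ult = 524.28 + 23.562 = 547.84 kPa.
Gross allowable pressure q_all = 547.84 / 2.5 = 219.14 kPa.
Allowable wall load = q_all × B = 219.14 × 1.9 = 416.36 kN per metre run.

≈ 416 kN/m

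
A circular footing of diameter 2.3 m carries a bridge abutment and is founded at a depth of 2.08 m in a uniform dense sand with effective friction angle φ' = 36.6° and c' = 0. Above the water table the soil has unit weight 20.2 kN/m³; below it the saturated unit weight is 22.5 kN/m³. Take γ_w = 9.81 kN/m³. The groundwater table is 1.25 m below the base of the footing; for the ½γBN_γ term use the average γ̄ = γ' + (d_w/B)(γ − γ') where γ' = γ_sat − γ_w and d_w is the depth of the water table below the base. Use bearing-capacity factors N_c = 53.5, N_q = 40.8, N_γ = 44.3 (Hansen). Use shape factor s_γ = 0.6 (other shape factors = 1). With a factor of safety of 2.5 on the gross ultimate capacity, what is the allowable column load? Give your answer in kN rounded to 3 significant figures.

P_all ≈ 3700 kN

q = γ·D_f = 20.2 × 2.08 = 42.016 kPa.
γ' = 12.69 kN/m³; averaging over the depth B below the base, γ̄ = γ' + (d_w/B)(γ − γ') = 16.772 kN/m³.
q·N_q = 42.016 × 40.8 = 1714.3 kPa
0.5·γ·B·N_γ·s_γ = 0.5 × 16.772 × 2.3 × 44.3 × 0.6 = 512.66 kPa
q_ult = 1714.3 + 512.66 = 2226.9 kPa.
Gross allowable pressure q_all = 2226.9 / 2.5 = 890.76 kPa.
Footing area = 4.1548 m², so allowable column load = 890.76 × 4.1548 = 3700.9 kN.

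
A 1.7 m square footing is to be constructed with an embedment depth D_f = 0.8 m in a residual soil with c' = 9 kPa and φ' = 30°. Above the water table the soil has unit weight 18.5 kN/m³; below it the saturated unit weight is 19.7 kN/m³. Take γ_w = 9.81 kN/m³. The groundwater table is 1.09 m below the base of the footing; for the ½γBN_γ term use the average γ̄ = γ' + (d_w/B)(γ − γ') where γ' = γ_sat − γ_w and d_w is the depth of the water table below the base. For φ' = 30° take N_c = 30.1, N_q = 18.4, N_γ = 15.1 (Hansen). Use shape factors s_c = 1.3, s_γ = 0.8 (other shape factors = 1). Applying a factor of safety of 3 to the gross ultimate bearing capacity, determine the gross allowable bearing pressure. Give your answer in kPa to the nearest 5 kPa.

q = γ·D_f = 18.5 × 0.8 = 14.8 kPa.
γ' = 9.89 kN/m³; averaging over the depth B below the base, γ̄ = γ' + (d_w/B)(γ − γ') = 15.411 kN/m³.
c·N_c·s_c = 9 × 30.1 × 1.3 = 352.17 kPa
q·N_q = 14.8 × 18.4 = 272.32 kPa
0.5·γ·B·N_γ·s_γ = 0.5 × 15.411 × 1.7 × 15.1 × 0.8 = 158.24 kPa
q_ult = 352.17 + 272.32 + 158.24 = 782.73 kPa.
q_all = q_ult / FS = 782.73 / 3 = 260.91 kPa.

q_all ≈ 260 kPa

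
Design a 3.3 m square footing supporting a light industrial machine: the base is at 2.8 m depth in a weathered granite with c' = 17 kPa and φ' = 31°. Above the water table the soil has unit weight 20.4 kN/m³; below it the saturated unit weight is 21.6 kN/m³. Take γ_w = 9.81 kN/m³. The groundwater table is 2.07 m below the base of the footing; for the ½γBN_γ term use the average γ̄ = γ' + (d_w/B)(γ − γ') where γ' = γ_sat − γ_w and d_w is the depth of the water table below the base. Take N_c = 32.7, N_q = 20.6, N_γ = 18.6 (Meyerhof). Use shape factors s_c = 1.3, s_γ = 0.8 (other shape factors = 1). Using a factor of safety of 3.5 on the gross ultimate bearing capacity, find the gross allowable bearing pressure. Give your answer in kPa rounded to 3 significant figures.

Overburden at base level: q = 20.4 × 2.8 = 57.12 kPa.
The water table is 2.07 m below the base (< B = 3.3 m), so the ½γBN_γ term uses γ̄ = γ' + (d_w/B)(γ − γ') = 11.79 + (2.07/3.3)(20.4 − 11.79) = 17.191 kN/m³.
Cohesion term c·N_c·s_c = 17 × 32.7 × 1.3 = 722.67 kPa; surcharge term q·N_q = 57.12 × 20.6 = 1176.7 kPa; self-weight term 0.5·γ·B·N_γ·s_γ = 0.5 × 17.191 × 3.3 × 18.6 × 0.8 = 422.07 kPa.
q_ult = 722.67 + 1176.7 + 422.07 = 2321.4 kPa.
q_all = 2321.4 / 3.5 = 663.26 kPa.

q_all ≈ 663 kPa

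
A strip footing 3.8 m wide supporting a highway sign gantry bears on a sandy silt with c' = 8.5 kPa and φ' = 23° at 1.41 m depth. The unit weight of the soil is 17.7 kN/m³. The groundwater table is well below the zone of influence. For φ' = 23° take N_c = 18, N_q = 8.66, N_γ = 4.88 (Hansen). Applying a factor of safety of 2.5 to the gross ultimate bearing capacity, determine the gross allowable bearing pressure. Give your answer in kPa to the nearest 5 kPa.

Effective surcharge at the founding depth q = γ·D_f = 17.7 × 1.41 = 24.957 kPa.
q_ult = c·N_c + q·N_q + 0.5·γ·B·N_γ
     = 8.5 × 18 + 24.957 × 8.66 + 0.5 × 17.7 × 3.8 × 4.88
     = 153 + 216.13 + 164.11 = 533.24 kPa.
q_all = q_ult / FS = 533.24 / 2.5 = 213.3 kPa.

q_all ≈ 215 kPa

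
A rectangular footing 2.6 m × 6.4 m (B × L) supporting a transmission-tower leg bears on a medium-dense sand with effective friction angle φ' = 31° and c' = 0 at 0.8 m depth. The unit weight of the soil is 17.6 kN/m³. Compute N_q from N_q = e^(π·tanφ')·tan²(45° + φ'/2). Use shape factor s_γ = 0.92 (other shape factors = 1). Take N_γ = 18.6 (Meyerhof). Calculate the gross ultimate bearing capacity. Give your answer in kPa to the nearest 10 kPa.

tan31° = 0.6009, so N_q = e^(π×0.6009)·tan²(60.5°) = 6.604 × 3.124 = 20.63.
Overburden at base level: q = 17.6 × 0.8 = 14.08 kPa.
Surcharge term q·N_q = 14.08 × 20.631 = 290.48 kPa; self-weight term 0.5·γ·B·N_γ·s_γ = 0.5 × 17.6 × 2.6 × 18.6 × 0.92 = 391.52 kPa.
q_ult = 290.48 + 391.52 = 682 kPa.

q_ult ≈ 680 kPa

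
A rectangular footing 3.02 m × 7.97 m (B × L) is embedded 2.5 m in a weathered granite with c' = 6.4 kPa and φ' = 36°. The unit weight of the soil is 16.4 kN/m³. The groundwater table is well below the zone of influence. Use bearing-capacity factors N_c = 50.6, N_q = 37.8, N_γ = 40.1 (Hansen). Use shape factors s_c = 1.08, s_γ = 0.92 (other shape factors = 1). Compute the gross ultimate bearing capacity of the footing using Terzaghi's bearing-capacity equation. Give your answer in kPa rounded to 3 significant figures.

Effective surcharge at the founding depth q = γ·D_f = 16.4 × 2.5 = 41 kPa.
q_ult = c·N_c·s_c + q·N_q + 0.5·γ·B·N_γ·s_γ
     = 6.4 × 50.6 × 1.08 + 41 × 37.8 + 0.5 × 16.4 × 3.02 × 40.1 × 0.92
     = 349.75 + 1549.8 + 913.59 = 2813.1 kPa.

q_ult ≈ 2810 kPa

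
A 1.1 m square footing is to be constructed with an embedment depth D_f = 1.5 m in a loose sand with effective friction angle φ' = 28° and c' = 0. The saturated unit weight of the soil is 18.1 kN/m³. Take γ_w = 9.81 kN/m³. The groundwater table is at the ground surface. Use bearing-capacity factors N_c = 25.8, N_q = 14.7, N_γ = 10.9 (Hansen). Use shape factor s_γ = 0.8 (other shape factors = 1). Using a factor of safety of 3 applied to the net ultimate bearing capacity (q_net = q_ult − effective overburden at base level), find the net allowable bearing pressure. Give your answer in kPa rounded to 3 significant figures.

q_all(net) ≈ 70 kPa

γ' = 18.1 − 9.81 = 8.29 kN/m³ (submerged throughout). q = 8.29 × 1.5 = 12.435 kPa; the same γ' applies in the ½γBN_γ term.
q·N_q = 12.435 × 14.7 = 182.79 kPa
0.5·γ·B·N_γ·s_γ = 0.5 × 8.29 × 1.1 × 10.9 × 0.8 = 39.759 kPa
q_ult = 182.79 + 39.759 = 222.55 kPa.
Net ultimate: q_net = 222.55 − 12.435 = 210.12 kPa.
q_all(net) = 210.12 / 3 = 70.039 kPa.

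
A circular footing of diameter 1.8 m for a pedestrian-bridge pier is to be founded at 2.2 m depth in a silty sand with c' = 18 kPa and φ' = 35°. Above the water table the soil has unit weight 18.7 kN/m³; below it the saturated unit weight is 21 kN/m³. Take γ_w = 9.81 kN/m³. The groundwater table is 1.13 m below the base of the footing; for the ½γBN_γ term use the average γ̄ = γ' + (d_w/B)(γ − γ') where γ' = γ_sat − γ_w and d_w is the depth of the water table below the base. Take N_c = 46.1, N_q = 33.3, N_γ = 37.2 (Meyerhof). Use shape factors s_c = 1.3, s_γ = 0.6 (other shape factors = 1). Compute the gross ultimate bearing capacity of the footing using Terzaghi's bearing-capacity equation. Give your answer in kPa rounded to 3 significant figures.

Effective surcharge at the founding depth q = γ·D_f = 18.7 × 2.2 = 41.14 kPa.
With d_w = 1.13 m < B, γ̄ = 11.19 + (1.13/1.8) × (18.7 − 11.19) = 15.905 kN/m³.
q_ult = c·N_c·s_c + q·N_q + 0.5·γ·B·N_γ·s_γ
     = 18 × 46.1 × 1.3 + 41.14 × 33.3 + 0.5 × 15.905 × 1.8 × 37.2 × 0.6
     = 1078.7 + 1370 + 319.49 = 2768.2 kPa.

q_ult ≈ 2770 kPa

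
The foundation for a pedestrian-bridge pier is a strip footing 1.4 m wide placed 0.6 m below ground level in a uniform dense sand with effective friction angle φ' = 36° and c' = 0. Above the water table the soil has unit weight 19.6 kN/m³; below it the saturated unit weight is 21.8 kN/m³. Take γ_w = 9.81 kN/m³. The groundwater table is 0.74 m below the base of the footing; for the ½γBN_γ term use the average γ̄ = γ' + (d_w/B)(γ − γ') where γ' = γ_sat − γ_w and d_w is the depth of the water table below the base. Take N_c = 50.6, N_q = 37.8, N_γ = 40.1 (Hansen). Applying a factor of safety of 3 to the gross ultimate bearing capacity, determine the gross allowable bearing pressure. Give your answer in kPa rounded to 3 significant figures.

q = γ·D_f = 19.6 × 0.6 = 11.76 kPa.
γ' = 11.99 kN/m³; averaging over the depth B below the base, γ̄ = γ' + (d_w/B)(γ − γ') = 16.012 kN/m³.
q·N_q = 11.76 × 37.8 = 444.53 kPa
0.5·γ·B·N_γ = 0.5 × 16.012 × 1.4 × 40.1 = 449.47 kPa
q_ult = 444.53 + 449.47 = 894 kPa.
q_all = q_ult / FS = 894 / 3 = 298 kPa.

q_all ≈ 298 kPa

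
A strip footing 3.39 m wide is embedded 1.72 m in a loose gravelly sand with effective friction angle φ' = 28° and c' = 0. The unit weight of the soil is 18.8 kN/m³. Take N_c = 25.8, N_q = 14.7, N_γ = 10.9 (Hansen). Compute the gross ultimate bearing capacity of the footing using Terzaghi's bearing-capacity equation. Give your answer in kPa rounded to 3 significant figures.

Overburden at base level: q = 18.8 × 1.72 = 32.336 kPa.
Surcharge term q·N_q = 32.336 × 14.7 = 475.34 kPa; self-weight term 0.5·γ·B·N_γ = 0.5 × 18.8 × 3.39 × 10.9 = 347.34 kPa.
q_ult = 475.34 + 347.34 = 822.68 kPa.

q_ult ≈ 823 kPa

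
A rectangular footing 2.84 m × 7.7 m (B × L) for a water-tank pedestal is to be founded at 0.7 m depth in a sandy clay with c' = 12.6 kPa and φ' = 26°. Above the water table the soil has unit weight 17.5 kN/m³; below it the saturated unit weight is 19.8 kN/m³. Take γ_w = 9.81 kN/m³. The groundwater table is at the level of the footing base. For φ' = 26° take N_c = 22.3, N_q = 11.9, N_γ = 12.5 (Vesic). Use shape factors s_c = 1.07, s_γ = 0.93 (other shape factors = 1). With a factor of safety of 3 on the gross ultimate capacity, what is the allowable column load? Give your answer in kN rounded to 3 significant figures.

P_all ≈ 4460 kN

Effective surcharge at the founding depth q = γ·D_f = 17.5 × 0.7 = 12.25 kPa.
The water table coincides with the base, so in the self-weight term γ → γ' = 9.99 kN/m³.
q_ult = c·N_c·s_c + q·N_q + 0.5·γ·B·N_γ·s_γ
     = 12.6 × 22.3 × 1.07 + 12.25 × 11.9 + 0.5 × 9.99 × 2.84 × 12.5 × 0.93
     = 300.65 + 145.78 + 164.91 = 611.33 kPa.
Gross allowable pressure q_all = 611.33 / 3 = 203.78 kPa.
Footing area = 21.868 m², so allowable column load = 203.78 × 21.868 = 4456.2 kN.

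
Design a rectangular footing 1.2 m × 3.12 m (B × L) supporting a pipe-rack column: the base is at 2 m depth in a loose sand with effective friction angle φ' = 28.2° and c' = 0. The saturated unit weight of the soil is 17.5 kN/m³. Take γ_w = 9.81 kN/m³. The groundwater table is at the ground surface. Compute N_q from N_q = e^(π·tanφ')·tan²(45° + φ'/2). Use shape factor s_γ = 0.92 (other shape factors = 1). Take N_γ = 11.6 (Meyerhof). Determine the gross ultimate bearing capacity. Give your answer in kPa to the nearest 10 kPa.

q_ult ≈ 280 kPa

tan28.2° = 0.5362, so N_q = e^(π×0.5362)·tan²(59.1°) = 5.39 × 2.792 = 15.05.
Water table at ground surface, so effective unit weight γ' = 17.5 − 9.81 = 7.69 kN/m³ is used throughout; overburden q = 7.69 × 2 = 15.38 kPa; the same γ' applies in the ½γBN_γ term.
Surcharge term q·N_q = 15.38 × 15.047 = 231.43 kPa; self-weight term 0.5·γ·B·N_γ·s_γ = 0.5 × 7.69 × 1.2 × 11.6 × 0.92 = 49.241 kPa.
q_ult = 231.43 + 49.241 = 280.67 kPa.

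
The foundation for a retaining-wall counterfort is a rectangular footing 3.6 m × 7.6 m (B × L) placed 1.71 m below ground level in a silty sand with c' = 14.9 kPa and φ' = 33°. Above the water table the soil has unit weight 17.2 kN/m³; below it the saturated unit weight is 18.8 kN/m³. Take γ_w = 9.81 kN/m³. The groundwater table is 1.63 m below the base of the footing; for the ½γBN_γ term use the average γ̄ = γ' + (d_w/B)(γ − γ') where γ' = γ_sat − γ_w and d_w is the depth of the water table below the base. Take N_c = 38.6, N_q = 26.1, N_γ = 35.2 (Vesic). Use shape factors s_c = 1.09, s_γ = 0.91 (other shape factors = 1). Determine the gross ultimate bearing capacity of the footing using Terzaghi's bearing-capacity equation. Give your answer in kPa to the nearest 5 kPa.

Overburden at base level: q = 17.2 × 1.71 = 29.412 kPa.
The water table is 1.63 m below the base (< B = 3.6 m), so the ½γBN_γ term uses γ̄ = γ' + (d_w/B)(γ − γ') = 8.99 + (1.63/3.6)(17.2 − 8.99) = 12.707 kN/m³.
Cohesion term c·N_c·s_c = 14.9 × 38.6 × 1.09 = 626.9 kPa; surcharge term q·N_q = 29.412 × 26.1 = 767.65 kPa; self-weight term 0.5·γ·B·N_γ·s_γ = 0.5 × 12.707 × 3.6 × 35.2 × 0.91 = 732.67 kPa.
q_ult = 626.9 + 767.65 + 732.67 = 2127.2 kPa.

q_ult ≈ 2125 kPa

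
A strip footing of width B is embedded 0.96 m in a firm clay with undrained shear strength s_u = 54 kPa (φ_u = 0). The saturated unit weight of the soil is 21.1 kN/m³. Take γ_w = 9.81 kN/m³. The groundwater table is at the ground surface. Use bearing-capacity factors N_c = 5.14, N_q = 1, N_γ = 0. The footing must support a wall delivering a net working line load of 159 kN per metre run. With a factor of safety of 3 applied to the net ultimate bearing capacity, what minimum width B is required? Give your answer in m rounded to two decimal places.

γ' = 21.1 − 9.81 = 11.29 kN/m³ (submerged throughout). q = 11.29 × 0.96 = 10.838 kPa.
c·N_c = 54 × 5.14 = 277.56 kPa
q·N_q = 10.838 × 1 = 10.838 kPa
q_ult = 277.56 + 10.838 = 288.4 kPa.
For φ = 0 the ½γBN_γ term vanishes, so q_ult is independent of B. q_net = 288.4 − 10.838 = 277.56 kPa; q_all(net) = 277.56/3 = 92.52 kPa.
Required width B = w / q_all(net) = 159 / 92.52 = 1.719 m.

B = 1.72 m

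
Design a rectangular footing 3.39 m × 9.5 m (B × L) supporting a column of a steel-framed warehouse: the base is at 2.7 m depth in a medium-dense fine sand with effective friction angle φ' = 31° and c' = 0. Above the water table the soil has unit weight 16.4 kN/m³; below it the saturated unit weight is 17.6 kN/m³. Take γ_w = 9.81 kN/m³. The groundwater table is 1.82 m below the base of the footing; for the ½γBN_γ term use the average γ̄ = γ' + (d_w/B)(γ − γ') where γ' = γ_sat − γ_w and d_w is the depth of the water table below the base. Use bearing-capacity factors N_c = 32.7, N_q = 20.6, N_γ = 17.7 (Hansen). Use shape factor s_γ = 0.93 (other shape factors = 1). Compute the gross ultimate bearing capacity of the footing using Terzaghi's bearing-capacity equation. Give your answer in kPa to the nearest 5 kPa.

q_ult ≈ 1260 kPa

q = γ·D_f = 16.4 × 2.7 = 44.28 kPa.
γ' = 7.79 kN/m³; averaging over the depth B below the base, γ̄ = γ' + (d_w/B)(γ − γ') = 12.412 kN/m³.
q·N_q = 44.28 × 20.6 = 912.17 kPa
0.5·γ·B·N_γ·s_γ = 0.5 × 12.412 × 3.39 × 17.7 × 0.93 = 346.33 kPa
q_ult = 912.17 + 346.33 = 1258.5 kPa.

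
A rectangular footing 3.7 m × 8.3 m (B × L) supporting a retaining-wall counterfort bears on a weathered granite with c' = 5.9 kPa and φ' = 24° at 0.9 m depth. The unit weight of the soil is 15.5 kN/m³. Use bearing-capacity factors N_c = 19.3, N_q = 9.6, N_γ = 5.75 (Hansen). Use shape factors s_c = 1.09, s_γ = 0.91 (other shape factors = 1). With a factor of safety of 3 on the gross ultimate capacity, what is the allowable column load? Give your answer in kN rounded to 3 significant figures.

q = γ·D_f = 15.5 × 0.9 = 13.95 kPa.
c·N_c·s_c = 5.9 × 19.3 × 1.09 = 124.12 kPa
q·N_q = 13.95 × 9.6 = 133.92 kPa
0.5·γ·B·N_γ·s_γ = 0.5 × 15.5 × 3.7 × 5.75 × 0.91 = 150.04 kPa
q_ult = 124.12 + 133.92 + 150.04 = 408.08 kPa.
Gross allowable pressure q_all = 408.08 / 3 = 136.03 kPa.
Footing area = 30.71 m², so allowable column load = 136.03 × 30.71 = 4177.4 kN.

P_all ≈ 4180 kN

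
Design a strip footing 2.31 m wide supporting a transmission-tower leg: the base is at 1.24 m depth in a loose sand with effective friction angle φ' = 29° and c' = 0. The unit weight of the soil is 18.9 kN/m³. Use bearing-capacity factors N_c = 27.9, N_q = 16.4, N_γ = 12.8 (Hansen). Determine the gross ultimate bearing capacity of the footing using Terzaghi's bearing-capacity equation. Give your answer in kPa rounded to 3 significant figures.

Overburden at base level: q = 18.9 × 1.24 = 23.436 kPa.
Surcharge term q·N_q = 23.436 × 16.4 = 384.35 kPa; self-weight term 0.5·γ·B·N_γ = 0.5 × 18.9 × 2.31 × 12.8 = 279.42 kPa.
q_ult = 384.35 + 279.42 = 663.77 kPa.

q_ult ≈ 664 kPa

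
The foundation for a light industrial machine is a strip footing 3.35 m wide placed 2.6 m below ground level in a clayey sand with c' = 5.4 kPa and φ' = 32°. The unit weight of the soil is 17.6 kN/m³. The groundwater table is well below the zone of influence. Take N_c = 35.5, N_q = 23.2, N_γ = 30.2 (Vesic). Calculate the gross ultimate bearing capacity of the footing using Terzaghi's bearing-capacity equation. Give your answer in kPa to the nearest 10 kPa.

q_ult ≈ 2140 kPa

q = γ·D_f = 17.6 × 2.6 = 45.76 kPa.
c·N_c = 5.4 × 35.5 = 191.7 kPa
q·N_q = 45.76 × 23.2 = 1061.6 kPa
0.5·γ·B·N_γ = 0.5 × 17.6 × 3.35 × 30.2 = 890.3 kPa
q_ult = 191.7 + 1061.6 + 890.3 = 2143.6 kPa.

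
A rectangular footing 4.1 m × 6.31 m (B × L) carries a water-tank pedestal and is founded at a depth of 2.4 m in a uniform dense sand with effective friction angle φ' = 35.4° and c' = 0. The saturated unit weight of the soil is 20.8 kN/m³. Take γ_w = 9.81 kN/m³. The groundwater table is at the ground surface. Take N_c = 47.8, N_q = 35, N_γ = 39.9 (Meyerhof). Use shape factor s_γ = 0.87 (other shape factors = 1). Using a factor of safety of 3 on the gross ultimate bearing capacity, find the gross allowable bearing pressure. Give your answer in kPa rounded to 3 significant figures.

q_all ≈ 568 kPa

With the water table at the surface the whole profile is submerged: γ' = 20.8 − 9.81 = 10.99 kN/m³, so q = γ'·D_f = 26.376 kPa; the same γ' applies in the ½γBN_γ term.
q_ult = q·N_q + 0.5·γ·B·N_γ·s_γ
     = 26.376 × 35 + 0.5 × 10.99 × 4.1 × 39.9 × 0.87
     = 923.16 + 782.07 = 1705.2 kPa.
q_all = 1705.2 / 3 = 568.41 kPa.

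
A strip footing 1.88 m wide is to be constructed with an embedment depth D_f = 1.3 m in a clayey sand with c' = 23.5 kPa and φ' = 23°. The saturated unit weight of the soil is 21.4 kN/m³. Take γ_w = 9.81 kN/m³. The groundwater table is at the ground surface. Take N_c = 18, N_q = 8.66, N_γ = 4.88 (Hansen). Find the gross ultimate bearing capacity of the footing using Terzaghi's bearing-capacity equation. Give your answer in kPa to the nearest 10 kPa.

γ' = 21.4 − 9.81 = 11.59 kN/m³ (submerged throughout). q = 11.59 × 1.3 = 15.067 kPa; the same γ' applies in the ½γBN_γ term.
c·N_c = 23.5 × 18 = 423 kPa
q·N_q = 15.067 × 8.66 = 130.48 kPa
0.5·γ·B·N_γ = 0.5 × 11.59 × 1.88 × 4.88 = 53.166 kPa
q_ult = 423 + 130.48 + 53.166 = 606.65 kPa.

q_ult ≈ 610 kPa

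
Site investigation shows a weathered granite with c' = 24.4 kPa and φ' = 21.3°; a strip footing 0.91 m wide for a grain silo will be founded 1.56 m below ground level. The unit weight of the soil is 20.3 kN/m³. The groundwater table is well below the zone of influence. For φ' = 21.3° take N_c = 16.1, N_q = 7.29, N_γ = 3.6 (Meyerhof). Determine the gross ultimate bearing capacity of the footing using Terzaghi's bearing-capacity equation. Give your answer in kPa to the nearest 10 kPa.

q_ult ≈ 660 kPa

q = γ·D_f = 20.3 × 1.56 = 31.668 kPa.
c·N_c = 24.4 × 16.1 = 392.84 kPa
q·N_q = 31.668 × 7.29 = 230.86 kPa
0.5·γ·B·N_γ = 0.5 × 20.3 × 0.91 × 3.6 = 33.251 kPa
q_ult = 392.84 + 230.86 + 33.251 = 656.95 kPa.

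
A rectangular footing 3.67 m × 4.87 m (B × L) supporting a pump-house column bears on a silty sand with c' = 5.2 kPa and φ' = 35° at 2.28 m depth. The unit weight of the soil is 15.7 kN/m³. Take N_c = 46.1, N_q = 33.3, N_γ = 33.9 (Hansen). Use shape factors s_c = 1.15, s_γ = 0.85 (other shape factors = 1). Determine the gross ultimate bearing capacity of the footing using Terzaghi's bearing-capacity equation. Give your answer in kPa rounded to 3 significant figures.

Overburden at base level: q = 15.7 × 2.28 = 35.796 kPa.
Cohesion term c·N_c·s_c = 5.2 × 46.1 × 1.15 = 275.68 kPa; surcharge term q·N_q = 35.796 × 33.3 = 1192 kPa; self-weight term 0.5·γ·B·N_γ·s_γ = 0.5 × 15.7 × 3.67 × 33.9 × 0.85 = 830.15 kPa.
q_ult = 275.68 + 1192 + 830.15 = 2297.8 kPa.

q_ult ≈ 2300 kPa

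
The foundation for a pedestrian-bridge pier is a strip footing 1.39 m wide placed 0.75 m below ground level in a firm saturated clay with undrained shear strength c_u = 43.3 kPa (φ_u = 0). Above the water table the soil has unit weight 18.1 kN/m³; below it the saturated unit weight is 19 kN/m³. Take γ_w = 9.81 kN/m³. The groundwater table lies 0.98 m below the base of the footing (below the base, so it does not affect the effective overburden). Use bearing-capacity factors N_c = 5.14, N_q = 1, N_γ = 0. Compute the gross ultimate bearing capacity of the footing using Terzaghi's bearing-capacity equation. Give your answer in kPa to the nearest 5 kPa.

q_ult ≈ 235 kPa

q = γ·D_f = 18.1 × 0.75 = 13.575 kPa.
c·N_c = 43.3 × 5.14 = 222.56 kPa
q·N_q = 13.575 × 1 = 13.575 kPa
q_ult = 222.56 + 13.575 = 236.14 kPa.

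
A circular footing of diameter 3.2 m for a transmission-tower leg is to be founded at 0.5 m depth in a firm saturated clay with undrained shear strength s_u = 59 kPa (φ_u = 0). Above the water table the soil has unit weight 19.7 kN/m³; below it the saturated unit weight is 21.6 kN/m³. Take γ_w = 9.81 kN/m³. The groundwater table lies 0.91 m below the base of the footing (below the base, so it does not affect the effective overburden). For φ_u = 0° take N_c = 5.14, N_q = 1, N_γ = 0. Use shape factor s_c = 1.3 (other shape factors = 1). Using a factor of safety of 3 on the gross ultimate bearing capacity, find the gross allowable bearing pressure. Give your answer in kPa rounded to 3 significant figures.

q_all ≈ 135 kPa

Overburden at base level: q = 19.7 × 0.5 = 9.85 kPa.
Cohesion term c·N_c·s_c = 59 × 5.14 × 1.3 = 394.24 kPa; surcharge term q·N_q = 9.85 × 1 = 9.85 kPa.
q_ult = 394.24 + 9.85 = 404.09 kPa.
q_all = 404.09 / 3 = 134.7 kPa.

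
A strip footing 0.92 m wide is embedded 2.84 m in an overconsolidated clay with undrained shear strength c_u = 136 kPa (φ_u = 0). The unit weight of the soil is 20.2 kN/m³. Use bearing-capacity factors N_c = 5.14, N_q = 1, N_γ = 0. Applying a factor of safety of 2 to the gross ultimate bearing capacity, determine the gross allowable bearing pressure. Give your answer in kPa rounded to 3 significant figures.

q = γ·D_f = 20.2 × 2.84 = 57.368 kPa.
c·N_c = 136 × 5.14 = 699.04 kPa
q·N_q = 57.368 × 1 = 57.368 kPa
q_ult = 699.04 + 57.368 = 756.41 kPa.
q_all = q_ult / FS = 756.41 / 2 = 378.2 kPa.

q_all ≈ 378 kPa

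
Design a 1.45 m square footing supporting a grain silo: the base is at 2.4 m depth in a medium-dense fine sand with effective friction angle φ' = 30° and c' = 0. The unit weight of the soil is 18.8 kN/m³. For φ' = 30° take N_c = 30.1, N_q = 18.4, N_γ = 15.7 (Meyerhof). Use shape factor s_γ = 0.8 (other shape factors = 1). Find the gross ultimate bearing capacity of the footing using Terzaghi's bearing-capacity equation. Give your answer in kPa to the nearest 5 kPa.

q = γ·D_f = 18.8 × 2.4 = 45.12 kPa.
q·N_q = 45.12 × 18.4 = 830.21 kPa
0.5·γ·B·N_γ·s_γ = 0.5 × 18.8 × 1.45 × 15.7 × 0.8 = 171.19 kPa
q_ult = 830.21 + 171.19 = 1001.4 kPa.

q_ult ≈ 1000 kPa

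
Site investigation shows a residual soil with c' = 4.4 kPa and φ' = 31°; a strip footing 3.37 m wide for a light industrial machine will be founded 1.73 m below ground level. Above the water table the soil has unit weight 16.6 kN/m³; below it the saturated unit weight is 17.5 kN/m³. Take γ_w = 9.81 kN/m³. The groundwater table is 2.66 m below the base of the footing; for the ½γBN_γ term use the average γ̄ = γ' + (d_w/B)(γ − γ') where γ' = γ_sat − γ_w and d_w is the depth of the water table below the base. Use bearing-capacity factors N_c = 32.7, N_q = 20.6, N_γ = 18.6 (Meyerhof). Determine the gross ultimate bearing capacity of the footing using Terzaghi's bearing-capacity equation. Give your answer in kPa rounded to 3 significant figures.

q_ult ≈ 1200 kPa

Overburden at base level: q = 16.6 × 1.73 = 28.718 kPa.
The water table is 2.66 m below the base (< B = 3.37 m), so the ½γBN_γ term uses γ̄ = γ' + (d_w/B)(γ − γ') = 7.69 + (2.66/3.37)(16.6 − 7.69) = 14.723 kN/m³.
Cohesion term c·N_c = 4.4 × 32.7 = 143.88 kPa; surcharge term q·N_q = 28.718 × 20.6 = 591.59 kPa; self-weight term 0.5·γ·B·N_γ = 0.5 × 14.723 × 3.37 × 18.6 = 461.43 kPa.
q_ult = 143.88 + 591.59 + 461.43 = 1196.9 kPa.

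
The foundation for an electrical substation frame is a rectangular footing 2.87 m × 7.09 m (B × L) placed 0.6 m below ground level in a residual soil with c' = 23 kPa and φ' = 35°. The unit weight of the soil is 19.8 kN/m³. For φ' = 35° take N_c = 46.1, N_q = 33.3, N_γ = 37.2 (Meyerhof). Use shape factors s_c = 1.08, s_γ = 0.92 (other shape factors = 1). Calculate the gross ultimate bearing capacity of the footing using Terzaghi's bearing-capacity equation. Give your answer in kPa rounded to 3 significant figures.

q_ult ≈ 2510 kPa

q = γ·D_f = 19.8 × 0.6 = 11.88 kPa.
c·N_c·s_c = 23 × 46.1 × 1.08 = 1145.1 kPa
q·N_q = 11.88 × 33.3 = 395.6 kPa
0.5·γ·B·N_γ·s_γ = 0.5 × 19.8 × 2.87 × 37.2 × 0.92 = 972.41 kPa
q_ult = 1145.1 + 395.6 + 972.41 = 2513.1 kPa.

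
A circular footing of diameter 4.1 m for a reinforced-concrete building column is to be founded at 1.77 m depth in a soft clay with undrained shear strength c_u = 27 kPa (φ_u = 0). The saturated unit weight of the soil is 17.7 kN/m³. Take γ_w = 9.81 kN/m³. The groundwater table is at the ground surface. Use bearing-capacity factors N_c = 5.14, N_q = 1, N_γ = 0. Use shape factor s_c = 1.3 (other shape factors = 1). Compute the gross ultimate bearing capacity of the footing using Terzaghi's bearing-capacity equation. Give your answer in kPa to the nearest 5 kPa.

γ' = 17.7 − 9.81 = 7.89 kN/m³ (submerged throughout). q = 7.89 × 1.77 = 13.965 kPa.
c·N_c·s_c = 27 × 5.14 × 1.3 = 180.41 kPa
q·N_q = 13.965 × 1 = 13.965 kPa
q_ult = 180.41 + 13.965 = 194.38 kPa.

q_ult ≈ 195 kPa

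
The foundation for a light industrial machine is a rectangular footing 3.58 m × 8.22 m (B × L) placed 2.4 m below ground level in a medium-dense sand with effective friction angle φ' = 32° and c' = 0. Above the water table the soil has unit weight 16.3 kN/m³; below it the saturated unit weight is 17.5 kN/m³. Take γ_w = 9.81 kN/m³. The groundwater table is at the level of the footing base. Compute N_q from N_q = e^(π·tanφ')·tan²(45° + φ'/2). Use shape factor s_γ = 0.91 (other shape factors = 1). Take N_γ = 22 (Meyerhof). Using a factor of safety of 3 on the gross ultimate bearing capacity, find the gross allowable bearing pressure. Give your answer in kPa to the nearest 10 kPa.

q_all ≈ 390 kPa

N_q = e^(π·tan32°)·tan²(61°) = 23.18.
q = γ·D_f = 16.3 × 2.4 = 39.12 kPa.
For the ½γBN_γ term take γ' = 17.5 − 9.81 = 7.69 kN/m³ (soil below base is submerged).
q·N_q = 39.12 × 23.177 = 906.68 kPa
0.5·γ·B·N_γ·s_γ = 0.5 × 7.69 × 3.58 × 22 × 0.91 = 275.58 kPa
q_ult = 906.68 + 275.58 = 1182.3 kPa.
q_all = 1182.3 / 3 = 394.08 kPa.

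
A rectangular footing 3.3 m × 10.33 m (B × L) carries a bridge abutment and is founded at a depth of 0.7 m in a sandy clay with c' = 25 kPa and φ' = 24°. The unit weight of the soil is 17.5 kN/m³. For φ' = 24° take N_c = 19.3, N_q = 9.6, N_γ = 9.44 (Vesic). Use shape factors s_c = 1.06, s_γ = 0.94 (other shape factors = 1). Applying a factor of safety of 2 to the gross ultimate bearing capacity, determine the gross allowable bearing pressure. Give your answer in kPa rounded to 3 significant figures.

q_all ≈ 443 kPa

Effective surcharge at the founding depth q = γ·D_f = 17.5 × 0.7 = 12.25 kPa.
q_ult = c·N_c·s_c + q·N_q + 0.5·γ·B·N_γ·s_γ
     = 25 × 19.3 × 1.06 + 12.25 × 9.6 + 0.5 × 17.5 × 3.3 × 9.44 × 0.94
     = 511.45 + 117.6 + 256.23 = 885.28 kPa.
q_all = q_ult / FS = 885.28 / 2 = 442.64 kPa.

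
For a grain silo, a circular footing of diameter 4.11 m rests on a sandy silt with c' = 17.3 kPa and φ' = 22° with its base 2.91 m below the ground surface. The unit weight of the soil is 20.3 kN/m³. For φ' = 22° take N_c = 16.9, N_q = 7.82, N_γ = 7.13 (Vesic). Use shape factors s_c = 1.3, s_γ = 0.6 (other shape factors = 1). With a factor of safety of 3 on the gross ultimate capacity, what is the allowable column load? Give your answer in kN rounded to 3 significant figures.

P_all ≈ 4510 kN

Overburden at base level: q = 20.3 × 2.91 = 59.073 kPa.
Cohesion term c·N_c·s_c = 17.3 × 16.9 × 1.3 = 380.08 kPa; surcharge term q·N_q = 59.073 × 7.82 = 461.95 kPa; self-weight term 0.5·γ·B·N_γ·s_γ = 0.5 × 20.3 × 4.11 × 7.13 × 0.6 = 178.46 kPa.
q_ult = 380.08 + 461.95 + 178.46 = 1020.5 kPa.
Gross allowable pressure q_all = 1020.5 / 3 = 340.17 kPa.
Footing area = 13.267 m², so allowable column load = 340.17 × 13.267 = 4513 kN.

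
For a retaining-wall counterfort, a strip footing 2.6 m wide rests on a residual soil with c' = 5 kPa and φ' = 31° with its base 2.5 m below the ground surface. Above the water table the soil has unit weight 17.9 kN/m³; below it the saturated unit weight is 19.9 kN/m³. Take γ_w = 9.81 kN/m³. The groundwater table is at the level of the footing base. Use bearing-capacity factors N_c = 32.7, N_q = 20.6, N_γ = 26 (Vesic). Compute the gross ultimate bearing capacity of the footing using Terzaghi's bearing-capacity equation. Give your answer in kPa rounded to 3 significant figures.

Effective surcharge at the founding depth q = γ·D_f = 17.9 × 2.5 = 44.75 kPa.
The water table coincides with the base, so in the self-weight term γ → γ' = 10.09 kN/m³.
q_ult = c·N_c + q·N_q + 0.5·γ·B·N_γ
     = 5 × 32.7 + 44.75 × 20.6 + 0.5 × 10.09 × 2.6 × 26
     = 163.5 + 921.85 + 341.04 = 1426.4 kPa.

q_ult ≈ 1430 kPa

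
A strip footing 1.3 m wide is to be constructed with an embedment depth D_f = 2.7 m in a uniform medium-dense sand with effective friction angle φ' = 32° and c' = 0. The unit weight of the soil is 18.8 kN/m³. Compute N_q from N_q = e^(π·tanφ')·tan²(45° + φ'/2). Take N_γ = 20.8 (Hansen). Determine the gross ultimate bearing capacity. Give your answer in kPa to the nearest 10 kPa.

q_ult ≈ 1430 kPa

tan32° = 0.6249, so N_q = e^(π×0.6249)·tan²(61°) = 7.121 × 3.255 = 23.18.
Effective surcharge at the founding depth q = γ·D_f = 18.8 × 2.7 = 50.76 kPa.
q_ult = q·N_q + 0.5·γ·B·N_γ
     = 50.76 × 23.177 + 0.5 × 18.8 × 1.3 × 20.8
     = 1176.5 + 254.18 = 1430.6 kPa.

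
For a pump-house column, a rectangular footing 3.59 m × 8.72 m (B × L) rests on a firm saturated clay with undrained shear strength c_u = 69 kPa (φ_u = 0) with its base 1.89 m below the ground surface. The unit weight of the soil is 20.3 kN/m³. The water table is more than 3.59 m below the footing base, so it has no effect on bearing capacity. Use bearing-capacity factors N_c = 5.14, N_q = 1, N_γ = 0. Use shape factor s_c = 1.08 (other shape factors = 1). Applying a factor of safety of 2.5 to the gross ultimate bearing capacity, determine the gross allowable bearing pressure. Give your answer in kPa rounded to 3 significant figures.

q = γ·D_f = 20.3 × 1.89 = 38.367 kPa.
c·N_c·s_c = 69 × 5.14 × 1.08 = 383.03 kPa
q·N_q = 38.367 × 1 = 38.367 kPa
q_ult = 383.03 + 38.367 = 421.4 kPa.
q_all = q_ult / FS = 421.4 / 2.5 = 168.56 kPa.

q_all ≈ 169 kPa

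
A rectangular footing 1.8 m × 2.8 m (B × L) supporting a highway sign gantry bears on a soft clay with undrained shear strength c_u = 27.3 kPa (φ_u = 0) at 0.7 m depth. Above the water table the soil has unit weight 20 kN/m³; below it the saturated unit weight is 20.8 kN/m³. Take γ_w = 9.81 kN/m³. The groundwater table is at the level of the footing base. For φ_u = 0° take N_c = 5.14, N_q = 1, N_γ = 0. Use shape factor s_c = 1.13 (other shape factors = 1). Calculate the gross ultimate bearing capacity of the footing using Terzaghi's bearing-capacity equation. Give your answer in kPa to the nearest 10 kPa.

Overburden at base level: q = 20 × 0.7 = 14 kPa.
Cohesion term c·N_c·s_c = 27.3 × 5.14 × 1.13 = 158.56 kPa; surcharge term q·N_q = 14 × 1 = 14 kPa.
q_ult = 158.56 + 14 = 172.56 kPa.

q_ult ≈ 170 kPa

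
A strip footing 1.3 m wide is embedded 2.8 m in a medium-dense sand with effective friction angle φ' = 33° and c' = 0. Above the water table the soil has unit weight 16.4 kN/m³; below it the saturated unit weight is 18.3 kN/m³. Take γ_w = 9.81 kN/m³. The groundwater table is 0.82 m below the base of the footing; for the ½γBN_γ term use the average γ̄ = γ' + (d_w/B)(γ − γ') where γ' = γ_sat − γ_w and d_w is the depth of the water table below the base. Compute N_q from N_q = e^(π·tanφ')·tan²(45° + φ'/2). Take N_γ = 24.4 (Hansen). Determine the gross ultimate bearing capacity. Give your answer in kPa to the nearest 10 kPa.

q_ult ≈ 1410 kPa

tan33° = 0.6494, so N_q = e^(π×0.6494)·tan²(61.5°) = 7.692 × 3.392 = 26.09.
Overburden at base level: q = 16.4 × 2.8 = 45.92 kPa.
The water table is 0.82 m below the base (< B = 1.3 m), so the ½γBN_γ term uses γ̄ = γ' + (d_w/B)(γ − γ') = 8.49 + (0.82/1.3)(16.4 − 8.49) = 13.479 kN/m³.
Surcharge term q·N_q = 45.92 × 26.092 = 1198.1 kPa; self-weight term 0.5·γ·B·N_γ = 0.5 × 13.479 × 1.3 × 24.4 = 213.78 kPa.
q_ult = 1198.1 + 213.78 = 1411.9 kPa.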